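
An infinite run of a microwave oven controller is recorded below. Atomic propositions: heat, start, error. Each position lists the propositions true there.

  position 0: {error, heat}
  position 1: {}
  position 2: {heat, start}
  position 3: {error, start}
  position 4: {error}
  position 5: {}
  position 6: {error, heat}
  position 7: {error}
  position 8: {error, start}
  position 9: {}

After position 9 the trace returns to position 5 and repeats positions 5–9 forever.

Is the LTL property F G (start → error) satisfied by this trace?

G (start → error) holds at position 3, which is reachable from 0, so F G (start → error) holds.

Satisfied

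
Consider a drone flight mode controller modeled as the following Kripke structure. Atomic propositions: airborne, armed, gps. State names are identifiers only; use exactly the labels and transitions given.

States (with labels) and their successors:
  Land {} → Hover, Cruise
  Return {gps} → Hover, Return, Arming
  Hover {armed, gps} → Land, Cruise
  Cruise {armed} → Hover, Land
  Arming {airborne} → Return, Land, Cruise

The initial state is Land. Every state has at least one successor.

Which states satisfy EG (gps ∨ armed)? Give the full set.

{Return, Hover, Cruise}

States satisfying gps ∨ armed: {Return, Hover, Cruise}.
States satisfying EG (gps ∨ armed): {Return, Hover, Cruise}.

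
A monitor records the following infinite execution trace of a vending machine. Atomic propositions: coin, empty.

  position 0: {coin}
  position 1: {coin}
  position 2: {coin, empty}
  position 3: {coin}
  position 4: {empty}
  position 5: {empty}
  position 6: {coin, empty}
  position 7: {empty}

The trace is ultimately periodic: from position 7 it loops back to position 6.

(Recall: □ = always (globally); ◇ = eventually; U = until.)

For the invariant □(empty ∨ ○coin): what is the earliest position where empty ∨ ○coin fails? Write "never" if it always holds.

3

Check empty ∨ ○coin at each position in order: 0 ✓, 1 ✓, 2 ✓.
At position 3 the labels are {coin} and the next position 4 has {empty}, so empty ∨ ○coin is false there. This is the first violation.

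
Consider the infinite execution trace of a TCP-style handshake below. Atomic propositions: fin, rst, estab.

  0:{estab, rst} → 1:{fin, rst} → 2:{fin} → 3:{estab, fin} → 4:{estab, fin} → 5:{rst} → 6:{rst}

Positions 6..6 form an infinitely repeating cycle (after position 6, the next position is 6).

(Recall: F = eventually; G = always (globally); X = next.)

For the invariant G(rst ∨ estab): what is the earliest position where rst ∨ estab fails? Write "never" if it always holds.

Check rst ∨ estab at each position in order: 0 ✓, 1 ✓.
At position 2 the labels are {fin}, so rst ∨ estab is false there. This is the first violation.

2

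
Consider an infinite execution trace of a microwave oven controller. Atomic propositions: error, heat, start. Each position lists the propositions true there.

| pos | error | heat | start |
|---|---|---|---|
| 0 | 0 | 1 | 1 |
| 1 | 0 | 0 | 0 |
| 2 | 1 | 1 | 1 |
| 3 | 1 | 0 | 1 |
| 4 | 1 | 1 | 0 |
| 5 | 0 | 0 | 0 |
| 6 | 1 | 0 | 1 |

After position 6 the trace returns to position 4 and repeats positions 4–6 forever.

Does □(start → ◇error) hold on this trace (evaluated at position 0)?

start → ◇error holds at every position 0..6, and those are all positions ever visited, so □(start → ◇error) holds.
Positions where start holds: 0, 2, 3, 6.
Check ◇error at each: 0→ok, 2→ok, 3→ok, 6→ok.

Yes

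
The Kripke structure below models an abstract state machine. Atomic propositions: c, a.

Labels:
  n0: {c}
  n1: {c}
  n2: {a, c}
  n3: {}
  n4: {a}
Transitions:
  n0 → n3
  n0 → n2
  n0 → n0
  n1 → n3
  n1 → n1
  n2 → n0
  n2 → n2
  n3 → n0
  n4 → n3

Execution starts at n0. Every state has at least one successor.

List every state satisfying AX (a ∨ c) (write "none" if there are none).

{n2, n3}

States satisfying a ∨ c: {n0, n1, n2, n4}.
States satisfying AX (a ∨ c): {n2, n3}.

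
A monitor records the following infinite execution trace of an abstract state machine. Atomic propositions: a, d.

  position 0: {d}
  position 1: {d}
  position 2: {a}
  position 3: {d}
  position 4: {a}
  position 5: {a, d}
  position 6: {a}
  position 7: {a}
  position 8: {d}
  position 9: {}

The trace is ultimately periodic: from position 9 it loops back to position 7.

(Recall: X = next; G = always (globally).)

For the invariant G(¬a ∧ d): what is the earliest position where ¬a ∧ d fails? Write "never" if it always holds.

Check ¬a ∧ d at each position in order: 0 ✓, 1 ✓.
At position 2 the labels are {a}, so ¬a ∧ d is false there. This is the first violation.

2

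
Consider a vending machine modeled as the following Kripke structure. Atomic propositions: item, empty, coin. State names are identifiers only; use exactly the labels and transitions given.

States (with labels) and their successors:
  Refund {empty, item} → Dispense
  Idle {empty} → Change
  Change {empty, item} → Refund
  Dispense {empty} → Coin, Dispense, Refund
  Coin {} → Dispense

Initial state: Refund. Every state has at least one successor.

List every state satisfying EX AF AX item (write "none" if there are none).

{Idle}

States satisfying AF AX item: {Idle, Change}.
States satisfying EX AF AX item: {Idle}.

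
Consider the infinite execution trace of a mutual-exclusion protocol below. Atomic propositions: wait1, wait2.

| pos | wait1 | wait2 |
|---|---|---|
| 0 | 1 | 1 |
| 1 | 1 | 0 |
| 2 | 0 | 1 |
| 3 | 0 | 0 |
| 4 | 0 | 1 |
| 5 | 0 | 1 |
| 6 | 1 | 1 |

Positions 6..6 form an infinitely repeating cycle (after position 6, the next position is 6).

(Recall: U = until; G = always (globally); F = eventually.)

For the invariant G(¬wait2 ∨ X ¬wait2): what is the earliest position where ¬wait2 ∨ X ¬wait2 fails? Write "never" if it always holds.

Check ¬wait2 ∨ X ¬wait2 at each position in order: 0 ✓, 1 ✓, 2 ✓, 3 ✓.
At position 4 the labels are {wait2} and the next position 5 has {wait2}, so ¬wait2 ∨ X ¬wait2 is false there. This is the first violation.

4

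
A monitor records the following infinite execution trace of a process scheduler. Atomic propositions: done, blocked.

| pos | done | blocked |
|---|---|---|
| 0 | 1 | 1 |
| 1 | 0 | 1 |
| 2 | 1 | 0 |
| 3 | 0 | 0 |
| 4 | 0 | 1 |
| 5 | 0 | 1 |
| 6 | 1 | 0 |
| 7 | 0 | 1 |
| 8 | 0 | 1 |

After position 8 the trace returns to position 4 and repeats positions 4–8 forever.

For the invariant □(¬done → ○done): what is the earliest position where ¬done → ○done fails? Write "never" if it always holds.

Check ¬done → ○done at each position in order: 0 ✓, 1 ✓, 2 ✓.
At position 3 the labels are {} and the next position 4 has {blocked}, so ¬done → ○done is false there. This is the first violation.

3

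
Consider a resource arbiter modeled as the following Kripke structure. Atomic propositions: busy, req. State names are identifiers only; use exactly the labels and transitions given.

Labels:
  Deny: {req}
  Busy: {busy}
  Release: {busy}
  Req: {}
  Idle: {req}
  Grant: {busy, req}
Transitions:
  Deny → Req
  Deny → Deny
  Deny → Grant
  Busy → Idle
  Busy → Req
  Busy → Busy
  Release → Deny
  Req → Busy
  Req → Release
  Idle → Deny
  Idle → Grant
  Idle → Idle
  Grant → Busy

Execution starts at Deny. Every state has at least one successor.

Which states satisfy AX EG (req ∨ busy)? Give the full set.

States satisfying EG (req ∨ busy): {Deny, Busy, Release, Idle, Grant}.
States satisfying AX EG (req ∨ busy): {Release, Req, Idle, Grant}.

{Release, Req, Idle, Grant}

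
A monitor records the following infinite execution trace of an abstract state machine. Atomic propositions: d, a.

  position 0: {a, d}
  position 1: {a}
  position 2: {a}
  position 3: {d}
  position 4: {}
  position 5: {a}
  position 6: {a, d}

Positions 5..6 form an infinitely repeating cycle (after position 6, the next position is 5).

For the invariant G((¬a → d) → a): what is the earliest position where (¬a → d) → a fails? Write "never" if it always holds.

Check (¬a → d) → a at each position in order: 0 ✓, 1 ✓, 2 ✓.
At position 3 the labels are {d}, so (¬a → d) → a is false there. This is the first violation.

3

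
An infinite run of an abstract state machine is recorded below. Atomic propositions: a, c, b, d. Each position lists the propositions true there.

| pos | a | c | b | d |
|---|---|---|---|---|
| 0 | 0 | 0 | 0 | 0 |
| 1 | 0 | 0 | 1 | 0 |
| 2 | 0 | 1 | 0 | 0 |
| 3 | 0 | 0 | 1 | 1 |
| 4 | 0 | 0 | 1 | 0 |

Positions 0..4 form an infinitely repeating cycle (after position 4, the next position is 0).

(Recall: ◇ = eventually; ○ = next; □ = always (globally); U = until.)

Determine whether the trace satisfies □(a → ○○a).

Yes

a → ○○a holds at every position 0..4, and those are all positions ever visited, so □(a → ○○a) holds.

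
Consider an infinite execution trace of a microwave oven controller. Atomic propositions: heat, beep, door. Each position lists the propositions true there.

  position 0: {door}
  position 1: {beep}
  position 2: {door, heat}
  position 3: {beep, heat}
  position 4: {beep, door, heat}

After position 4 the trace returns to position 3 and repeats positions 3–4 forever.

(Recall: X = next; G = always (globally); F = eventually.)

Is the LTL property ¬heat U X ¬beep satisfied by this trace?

Walking from position 0: X ¬beep first holds at position 1, and ¬heat holds at every earlier position along the way, so ¬heat U X ¬beep holds.

Holds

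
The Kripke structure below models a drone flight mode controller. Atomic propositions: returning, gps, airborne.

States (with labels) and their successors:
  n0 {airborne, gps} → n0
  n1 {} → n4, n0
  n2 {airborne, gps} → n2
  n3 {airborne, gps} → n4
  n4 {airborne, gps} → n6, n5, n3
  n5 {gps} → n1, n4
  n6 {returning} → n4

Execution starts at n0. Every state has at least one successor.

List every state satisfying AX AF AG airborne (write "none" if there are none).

{n0, n2}

States satisfying AF AG airborne: {n0, n2}.
States satisfying AX AF AG airborne: {n0, n2}.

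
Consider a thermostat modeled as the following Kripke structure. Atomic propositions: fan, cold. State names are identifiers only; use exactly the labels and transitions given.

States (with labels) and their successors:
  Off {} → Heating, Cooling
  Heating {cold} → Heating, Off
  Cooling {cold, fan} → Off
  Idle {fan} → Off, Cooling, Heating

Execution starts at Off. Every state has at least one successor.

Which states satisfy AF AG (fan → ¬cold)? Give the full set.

none

States satisfying AG (fan → ¬cold): ∅.
States satisfying AF AG (fan → ¬cold): ∅.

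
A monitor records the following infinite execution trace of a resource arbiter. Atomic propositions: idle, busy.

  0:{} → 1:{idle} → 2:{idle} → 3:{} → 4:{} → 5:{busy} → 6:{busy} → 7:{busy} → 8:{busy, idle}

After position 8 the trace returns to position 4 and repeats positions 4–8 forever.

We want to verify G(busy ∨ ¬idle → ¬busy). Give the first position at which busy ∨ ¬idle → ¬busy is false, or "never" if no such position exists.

5

Check busy ∨ ¬idle → ¬busy at each position in order: 0 ✓, 1 ✓, 2 ✓, 3 ✓, 4 ✓.
At position 5 the labels are {busy}, so busy ∨ ¬idle → ¬busy is false there. This is the first violation.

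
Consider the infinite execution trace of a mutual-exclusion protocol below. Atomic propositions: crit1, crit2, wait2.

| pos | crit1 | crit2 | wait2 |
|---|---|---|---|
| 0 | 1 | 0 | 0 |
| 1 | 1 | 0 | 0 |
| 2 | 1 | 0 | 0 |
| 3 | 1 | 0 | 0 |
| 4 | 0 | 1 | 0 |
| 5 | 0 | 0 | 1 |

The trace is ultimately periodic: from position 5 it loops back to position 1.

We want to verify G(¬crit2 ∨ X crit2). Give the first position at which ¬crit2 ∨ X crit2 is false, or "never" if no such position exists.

Check ¬crit2 ∨ X crit2 at each position in order: 0 ✓, 1 ✓, 2 ✓, 3 ✓.
At position 4 the labels are {crit2} and the next position 5 has {wait2}, so ¬crit2 ∨ X crit2 is false there. This is the first violation.

4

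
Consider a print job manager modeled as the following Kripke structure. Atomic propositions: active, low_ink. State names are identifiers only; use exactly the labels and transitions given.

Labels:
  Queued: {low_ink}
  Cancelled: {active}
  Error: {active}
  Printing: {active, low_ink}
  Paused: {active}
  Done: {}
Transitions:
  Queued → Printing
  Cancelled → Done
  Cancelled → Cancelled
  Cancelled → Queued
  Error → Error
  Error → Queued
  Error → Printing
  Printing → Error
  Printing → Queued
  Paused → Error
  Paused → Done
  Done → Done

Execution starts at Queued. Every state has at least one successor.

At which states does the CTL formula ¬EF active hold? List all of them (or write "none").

States satisfying active: {Cancelled, Error, Printing, Paused}.
States satisfying EF active: {Queued, Cancelled, Error, Printing, Paused}.
States satisfying ¬EF active: {Done}.

{Done}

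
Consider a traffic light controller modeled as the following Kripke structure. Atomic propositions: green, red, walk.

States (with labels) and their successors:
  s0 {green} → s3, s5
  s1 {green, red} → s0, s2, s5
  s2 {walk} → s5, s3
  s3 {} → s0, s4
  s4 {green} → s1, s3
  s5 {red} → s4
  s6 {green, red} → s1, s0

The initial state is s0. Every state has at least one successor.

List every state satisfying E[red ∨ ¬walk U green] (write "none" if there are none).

{s0, s1, s3, s4, s5, s6}

States satisfying red ∨ ¬walk: {s0, s1, s3, s4, s5, s6}.
States satisfying green: {s0, s1, s4, s6}.
States satisfying E[red ∨ ¬walk U green]: {s0, s1, s3, s4, s5, s6}.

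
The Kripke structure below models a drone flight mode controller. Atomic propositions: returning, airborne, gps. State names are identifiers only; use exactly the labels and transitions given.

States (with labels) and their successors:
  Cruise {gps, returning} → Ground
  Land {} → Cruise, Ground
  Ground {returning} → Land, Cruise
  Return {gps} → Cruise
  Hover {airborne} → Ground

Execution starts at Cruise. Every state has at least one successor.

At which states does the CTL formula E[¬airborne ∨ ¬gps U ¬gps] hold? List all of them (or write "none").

{Cruise, Land, Ground, Return, Hover}

States satisfying ¬airborne ∨ ¬gps: {Cruise, Land, Ground, Return, Hover}.
States satisfying ¬gps: {Land, Ground, Hover}.
States satisfying E[¬airborne ∨ ¬gps U ¬gps]: {Cruise, Land, Ground, Return, Hover}.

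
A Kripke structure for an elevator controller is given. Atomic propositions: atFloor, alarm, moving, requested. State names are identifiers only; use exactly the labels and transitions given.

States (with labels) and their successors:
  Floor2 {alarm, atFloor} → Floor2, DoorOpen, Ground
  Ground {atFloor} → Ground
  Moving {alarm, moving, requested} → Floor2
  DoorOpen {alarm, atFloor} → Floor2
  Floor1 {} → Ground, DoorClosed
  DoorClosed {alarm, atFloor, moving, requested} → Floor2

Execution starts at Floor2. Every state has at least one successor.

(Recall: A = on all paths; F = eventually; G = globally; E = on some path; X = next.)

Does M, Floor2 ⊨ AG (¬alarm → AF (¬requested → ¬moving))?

States satisfying ¬alarm → AF (¬requested → ¬moving): {Floor2, Ground, Moving, DoorOpen, Floor1, DoorClosed}.
States satisfying AG (¬alarm → AF (¬requested → ¬moving)): {Floor2, Ground, Moving, DoorOpen, Floor1, DoorClosed}.
Every state reachable from Floor2 satisfies ¬alarm → AF (¬requested → ¬moving).
Floor2 ∈ Sat(AG (¬alarm → AF (¬requested → ¬moving))).

Yes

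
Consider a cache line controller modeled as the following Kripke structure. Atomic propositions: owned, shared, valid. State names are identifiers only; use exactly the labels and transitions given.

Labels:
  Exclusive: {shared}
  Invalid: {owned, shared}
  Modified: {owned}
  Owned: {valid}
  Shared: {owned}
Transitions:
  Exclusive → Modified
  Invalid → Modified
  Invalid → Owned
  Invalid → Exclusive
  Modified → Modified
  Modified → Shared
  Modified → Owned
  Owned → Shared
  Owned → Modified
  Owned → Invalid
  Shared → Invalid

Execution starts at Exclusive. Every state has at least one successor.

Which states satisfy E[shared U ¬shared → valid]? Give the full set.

{Exclusive, Invalid, Owned}

States satisfying shared: {Exclusive, Invalid}.
States satisfying ¬shared → valid: {Exclusive, Invalid, Owned}.
States satisfying E[shared U ¬shared → valid]: {Exclusive, Invalid, Owned}.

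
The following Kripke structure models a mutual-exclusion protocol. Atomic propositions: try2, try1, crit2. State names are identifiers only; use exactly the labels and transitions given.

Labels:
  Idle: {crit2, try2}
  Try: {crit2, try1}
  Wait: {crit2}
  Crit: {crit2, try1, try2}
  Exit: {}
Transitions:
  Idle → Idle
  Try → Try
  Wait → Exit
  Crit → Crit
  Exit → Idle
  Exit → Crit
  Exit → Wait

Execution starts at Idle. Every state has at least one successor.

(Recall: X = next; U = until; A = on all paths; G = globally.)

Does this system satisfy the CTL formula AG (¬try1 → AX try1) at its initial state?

States satisfying ¬try1 → AX try1: {Try, Crit}.
States satisfying AG (¬try1 → AX try1): {Try, Crit}.
Idle is reachable from Idle and violates ¬try1 → AX try1, so AG fails at Idle.
Idle ∉ Sat(AG (¬try1 → AX try1)).

No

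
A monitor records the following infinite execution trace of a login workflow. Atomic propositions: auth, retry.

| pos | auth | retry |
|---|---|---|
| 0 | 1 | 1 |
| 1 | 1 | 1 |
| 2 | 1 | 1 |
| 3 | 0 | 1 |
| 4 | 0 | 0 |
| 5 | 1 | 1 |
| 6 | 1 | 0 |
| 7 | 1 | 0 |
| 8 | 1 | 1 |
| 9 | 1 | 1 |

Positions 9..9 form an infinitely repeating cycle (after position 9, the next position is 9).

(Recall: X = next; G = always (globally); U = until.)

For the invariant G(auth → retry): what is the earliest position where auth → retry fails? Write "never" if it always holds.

Check auth → retry at each position in order: 0 ✓, 1 ✓, 2 ✓, 3 ✓, 4 ✓, 5 ✓.
At position 6 the labels are {auth}, so auth → retry is false there. This is the first violation.

6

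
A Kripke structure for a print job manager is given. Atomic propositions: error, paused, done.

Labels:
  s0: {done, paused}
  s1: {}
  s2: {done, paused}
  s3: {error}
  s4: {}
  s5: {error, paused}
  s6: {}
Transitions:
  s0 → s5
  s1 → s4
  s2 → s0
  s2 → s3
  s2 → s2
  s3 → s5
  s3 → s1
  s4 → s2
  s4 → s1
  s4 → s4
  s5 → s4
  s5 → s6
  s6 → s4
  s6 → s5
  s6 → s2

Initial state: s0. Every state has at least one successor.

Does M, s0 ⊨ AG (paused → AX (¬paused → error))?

States satisfying paused → AX (¬paused → error): {s0, s1, s2, s3, s4, s6}.
States satisfying AG (paused → AX (¬paused → error)): ∅.
s5 is reachable from s0 and violates paused → AX (¬paused → error), so AG fails at s0.
s0 ∉ Sat(AG (paused → AX (¬paused → error))).

Does not hold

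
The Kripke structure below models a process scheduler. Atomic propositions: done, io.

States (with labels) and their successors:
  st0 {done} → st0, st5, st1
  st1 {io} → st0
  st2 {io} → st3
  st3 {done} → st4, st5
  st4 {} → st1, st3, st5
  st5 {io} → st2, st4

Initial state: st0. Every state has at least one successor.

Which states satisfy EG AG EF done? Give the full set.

States satisfying AG EF done: {st0, st1, st2, st3, st4, st5}.
States satisfying EG AG EF done: {st0, st1, st2, st3, st4, st5}.

{st0, st1, st2, st3, st4, st5}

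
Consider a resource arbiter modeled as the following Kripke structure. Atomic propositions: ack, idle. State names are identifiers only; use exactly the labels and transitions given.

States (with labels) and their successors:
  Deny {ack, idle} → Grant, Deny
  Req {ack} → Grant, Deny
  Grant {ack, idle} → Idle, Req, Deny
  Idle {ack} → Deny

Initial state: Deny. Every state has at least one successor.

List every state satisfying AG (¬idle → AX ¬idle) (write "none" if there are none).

States satisfying ¬idle → AX ¬idle: {Deny, Grant}.
States satisfying AG (¬idle → AX ¬idle): ∅.

none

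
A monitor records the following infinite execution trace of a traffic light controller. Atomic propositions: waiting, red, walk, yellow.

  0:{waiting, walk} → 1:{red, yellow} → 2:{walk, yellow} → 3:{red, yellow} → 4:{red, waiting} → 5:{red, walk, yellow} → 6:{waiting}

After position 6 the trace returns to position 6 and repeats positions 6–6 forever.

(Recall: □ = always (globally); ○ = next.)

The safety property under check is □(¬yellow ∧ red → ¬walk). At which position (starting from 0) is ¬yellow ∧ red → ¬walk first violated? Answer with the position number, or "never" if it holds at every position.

never

¬yellow ∧ red → ¬walk holds at every position 0..6, and those are all the positions the trace ever visits, so the invariant □(¬yellow ∧ red → ¬walk) is never violated.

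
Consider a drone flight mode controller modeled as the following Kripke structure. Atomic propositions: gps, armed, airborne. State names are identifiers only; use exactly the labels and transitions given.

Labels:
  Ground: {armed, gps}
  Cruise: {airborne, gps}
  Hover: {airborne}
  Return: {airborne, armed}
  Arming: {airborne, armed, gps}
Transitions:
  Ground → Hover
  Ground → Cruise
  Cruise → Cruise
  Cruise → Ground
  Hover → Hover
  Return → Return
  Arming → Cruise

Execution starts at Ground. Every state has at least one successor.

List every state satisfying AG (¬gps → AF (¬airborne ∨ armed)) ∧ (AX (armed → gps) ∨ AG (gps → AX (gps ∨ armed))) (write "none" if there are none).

States satisfying ¬gps → AF (¬airborne ∨ armed): {Ground, Cruise, Return, Arming}.
States satisfying AG (¬gps → AF (¬airborne ∨ armed)): {Return}.
States satisfying armed → gps: {Ground, Cruise, Hover, Arming}.
States satisfying AX (armed → gps): {Ground, Cruise, Hover, Arming}.
States satisfying gps → AX (gps ∨ armed): {Cruise, Hover, Return, Arming}.
States satisfying AG (gps → AX (gps ∨ armed)): {Hover, Return}.
States satisfying AX (armed → gps) ∨ AG (gps → AX (gps ∨ armed)): {Ground, Cruise, Hover, Return, Arming}.
States satisfying AG (¬gps → AF (¬airborne ∨ armed)) ∧ (AX (armed → gps) ∨ AG (gps → AX (gps ∨ armed))): {Return}.

{Return}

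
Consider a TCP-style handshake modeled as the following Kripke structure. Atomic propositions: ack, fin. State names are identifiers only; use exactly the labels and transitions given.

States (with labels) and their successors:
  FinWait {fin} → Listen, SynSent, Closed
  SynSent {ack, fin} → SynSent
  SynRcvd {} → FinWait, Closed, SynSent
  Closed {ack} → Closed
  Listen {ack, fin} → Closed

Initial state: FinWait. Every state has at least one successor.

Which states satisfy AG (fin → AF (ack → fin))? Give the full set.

States satisfying fin → AF (ack → fin): {FinWait, SynSent, SynRcvd, Closed, Listen}.
States satisfying AG (fin → AF (ack → fin)): {FinWait, SynSent, SynRcvd, Closed, Listen}.

{FinWait, SynSent, SynRcvd, Closed, Listen}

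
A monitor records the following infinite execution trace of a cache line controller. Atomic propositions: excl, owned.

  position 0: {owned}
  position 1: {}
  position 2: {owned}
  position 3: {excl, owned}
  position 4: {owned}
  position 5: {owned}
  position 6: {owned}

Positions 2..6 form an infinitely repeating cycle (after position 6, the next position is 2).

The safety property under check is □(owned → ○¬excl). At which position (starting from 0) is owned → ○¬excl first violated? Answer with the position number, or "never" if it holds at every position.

Check owned → ○¬excl at each position in order: 0 ✓, 1 ✓.
At position 2 the labels are {owned} and the next position 3 has {excl, owned}, so owned → ○¬excl is false there. This is the first violation.

2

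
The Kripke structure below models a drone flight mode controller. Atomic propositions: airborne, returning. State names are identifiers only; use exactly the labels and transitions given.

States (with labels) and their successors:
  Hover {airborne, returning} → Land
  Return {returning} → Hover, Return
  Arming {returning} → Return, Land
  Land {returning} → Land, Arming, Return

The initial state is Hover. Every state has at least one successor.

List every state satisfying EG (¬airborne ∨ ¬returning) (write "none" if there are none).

{Return, Arming, Land}

States satisfying ¬airborne ∨ ¬returning: {Return, Arming, Land}.
States satisfying EG (¬airborne ∨ ¬returning): {Return, Arming, Land}.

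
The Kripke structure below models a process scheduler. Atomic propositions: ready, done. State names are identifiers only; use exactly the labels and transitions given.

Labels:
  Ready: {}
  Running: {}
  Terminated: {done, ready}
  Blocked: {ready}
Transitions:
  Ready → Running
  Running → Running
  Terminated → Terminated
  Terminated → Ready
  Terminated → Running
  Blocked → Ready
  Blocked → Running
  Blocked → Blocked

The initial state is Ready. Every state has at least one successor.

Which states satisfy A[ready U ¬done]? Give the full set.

States satisfying ready: {Terminated, Blocked}.
States satisfying ¬done: {Ready, Running, Blocked}.
States satisfying A[ready U ¬done]: {Ready, Running, Blocked}.

{Ready, Running, Blocked}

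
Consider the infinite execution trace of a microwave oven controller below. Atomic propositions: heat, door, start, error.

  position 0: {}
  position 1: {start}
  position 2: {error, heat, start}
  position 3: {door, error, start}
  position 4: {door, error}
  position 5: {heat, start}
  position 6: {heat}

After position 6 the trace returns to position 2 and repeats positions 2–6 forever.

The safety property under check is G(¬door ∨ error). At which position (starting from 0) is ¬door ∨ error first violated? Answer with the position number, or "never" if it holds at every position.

¬door ∨ error holds at every position 0..6, and those are all the positions the trace ever visits, so the invariant G(¬door ∨ error) is never violated.

never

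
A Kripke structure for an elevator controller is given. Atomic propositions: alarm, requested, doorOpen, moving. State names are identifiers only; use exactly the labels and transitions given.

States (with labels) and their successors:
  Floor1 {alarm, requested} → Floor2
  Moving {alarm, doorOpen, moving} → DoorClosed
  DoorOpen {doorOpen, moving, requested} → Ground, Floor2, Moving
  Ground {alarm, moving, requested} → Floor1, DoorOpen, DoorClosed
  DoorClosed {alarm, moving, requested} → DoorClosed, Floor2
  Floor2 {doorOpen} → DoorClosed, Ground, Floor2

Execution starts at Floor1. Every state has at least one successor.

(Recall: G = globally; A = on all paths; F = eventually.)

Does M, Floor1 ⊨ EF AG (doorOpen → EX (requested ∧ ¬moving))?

States satisfying AG (doorOpen → EX (requested ∧ ¬moving)): ∅.
States satisfying EF AG (doorOpen → EX (requested ∧ ¬moving)): ∅.
No suitable path/successor from Floor1 witnesses the formula.
Floor1 ∉ Sat(EF AG (doorOpen → EX (requested ∧ ¬moving))).

Violated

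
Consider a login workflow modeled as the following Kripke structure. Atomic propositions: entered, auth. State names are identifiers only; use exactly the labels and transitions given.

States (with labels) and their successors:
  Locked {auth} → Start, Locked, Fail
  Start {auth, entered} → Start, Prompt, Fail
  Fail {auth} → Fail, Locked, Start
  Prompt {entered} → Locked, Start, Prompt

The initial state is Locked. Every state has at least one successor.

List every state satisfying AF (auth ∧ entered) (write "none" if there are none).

States satisfying auth ∧ entered: {Start}.
States satisfying AF (auth ∧ entered): {Start}.

{Start}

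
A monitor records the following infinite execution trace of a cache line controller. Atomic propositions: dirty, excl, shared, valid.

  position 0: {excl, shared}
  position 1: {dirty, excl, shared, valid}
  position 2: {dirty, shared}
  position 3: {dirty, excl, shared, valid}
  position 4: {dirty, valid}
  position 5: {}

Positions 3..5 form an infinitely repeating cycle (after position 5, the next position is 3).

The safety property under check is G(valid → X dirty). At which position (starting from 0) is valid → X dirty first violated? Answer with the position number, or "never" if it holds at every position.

Check valid → X dirty at each position in order: 0 ✓, 1 ✓, 2 ✓, 3 ✓.
At position 4 the labels are {dirty, valid} and the next position 5 has {}, so valid → X dirty is false there. This is the first violation.

4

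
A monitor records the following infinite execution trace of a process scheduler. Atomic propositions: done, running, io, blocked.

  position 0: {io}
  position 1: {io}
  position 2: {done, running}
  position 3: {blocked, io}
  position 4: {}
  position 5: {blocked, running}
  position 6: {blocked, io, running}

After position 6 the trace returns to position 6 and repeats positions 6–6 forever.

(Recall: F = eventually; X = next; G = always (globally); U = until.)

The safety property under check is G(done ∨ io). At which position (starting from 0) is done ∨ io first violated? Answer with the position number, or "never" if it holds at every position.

4

Check done ∨ io at each position in order: 0 ✓, 1 ✓, 2 ✓, 3 ✓.
At position 4 the labels are {}, so done ∨ io is false there. This is the first violation.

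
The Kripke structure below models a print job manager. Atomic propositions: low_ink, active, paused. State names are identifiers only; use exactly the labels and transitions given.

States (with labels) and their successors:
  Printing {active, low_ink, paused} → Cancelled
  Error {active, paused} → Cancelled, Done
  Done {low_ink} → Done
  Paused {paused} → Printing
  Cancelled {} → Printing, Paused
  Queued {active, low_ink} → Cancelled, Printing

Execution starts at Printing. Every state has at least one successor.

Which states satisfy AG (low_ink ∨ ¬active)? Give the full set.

{Printing, Done, Paused, Cancelled, Queued}

States satisfying low_ink ∨ ¬active: {Printing, Done, Paused, Cancelled, Queued}.
States satisfying AG (low_ink ∨ ¬active): {Printing, Done, Paused, Cancelled, Queued}.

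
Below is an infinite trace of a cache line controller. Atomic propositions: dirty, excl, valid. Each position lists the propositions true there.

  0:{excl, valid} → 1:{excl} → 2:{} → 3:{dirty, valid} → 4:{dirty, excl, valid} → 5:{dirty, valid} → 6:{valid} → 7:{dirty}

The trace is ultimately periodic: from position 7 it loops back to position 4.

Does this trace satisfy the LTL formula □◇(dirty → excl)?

◇(dirty → excl) holds at every position 0..7, and those are all positions ever visited, so □◇(dirty → excl) holds.

Yes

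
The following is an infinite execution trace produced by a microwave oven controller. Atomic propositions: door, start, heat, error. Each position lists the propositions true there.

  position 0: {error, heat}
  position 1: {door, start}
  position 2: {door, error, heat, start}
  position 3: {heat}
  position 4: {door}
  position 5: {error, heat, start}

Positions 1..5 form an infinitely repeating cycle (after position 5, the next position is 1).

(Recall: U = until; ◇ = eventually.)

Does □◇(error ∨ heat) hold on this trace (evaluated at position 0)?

Yes

◇(error ∨ heat) holds at every position 0..5, and those are all positions ever visited, so □◇(error ∨ heat) holds.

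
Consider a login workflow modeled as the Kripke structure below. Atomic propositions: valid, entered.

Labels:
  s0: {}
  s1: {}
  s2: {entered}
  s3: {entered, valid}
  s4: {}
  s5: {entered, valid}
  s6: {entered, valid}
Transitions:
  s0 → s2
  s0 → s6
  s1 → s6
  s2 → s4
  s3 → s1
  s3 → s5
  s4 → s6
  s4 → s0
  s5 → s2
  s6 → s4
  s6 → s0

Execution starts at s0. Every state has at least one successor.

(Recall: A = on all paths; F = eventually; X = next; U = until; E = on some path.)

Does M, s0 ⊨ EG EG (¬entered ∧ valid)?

Does not hold

States satisfying EG (¬entered ∧ valid): ∅.
States satisfying EG EG (¬entered ∧ valid): ∅.
No suitable path/successor from s0 witnesses the formula.
s0 ∉ Sat(EG EG (¬entered ∧ valid)).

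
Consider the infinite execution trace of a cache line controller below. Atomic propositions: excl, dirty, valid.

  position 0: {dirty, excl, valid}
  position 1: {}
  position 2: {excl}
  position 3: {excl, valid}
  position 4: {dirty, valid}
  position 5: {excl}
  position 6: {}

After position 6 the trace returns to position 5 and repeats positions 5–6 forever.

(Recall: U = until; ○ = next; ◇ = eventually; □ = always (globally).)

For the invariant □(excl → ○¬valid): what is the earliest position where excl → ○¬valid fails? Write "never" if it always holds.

Check excl → ○¬valid at each position in order: 0 ✓, 1 ✓.
At position 2 the labels are {excl} and the next position 3 has {excl, valid}, so excl → ○¬valid is false there. This is the first violation.

2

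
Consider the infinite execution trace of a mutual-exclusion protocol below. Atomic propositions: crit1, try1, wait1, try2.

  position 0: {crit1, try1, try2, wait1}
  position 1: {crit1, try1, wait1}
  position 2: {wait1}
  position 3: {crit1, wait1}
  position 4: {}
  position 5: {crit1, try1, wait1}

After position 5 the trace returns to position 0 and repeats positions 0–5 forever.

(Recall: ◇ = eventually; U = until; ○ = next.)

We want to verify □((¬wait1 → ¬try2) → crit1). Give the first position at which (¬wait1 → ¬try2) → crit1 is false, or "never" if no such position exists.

2

Check (¬wait1 → ¬try2) → crit1 at each position in order: 0 ✓, 1 ✓.
At position 2 the labels are {wait1}, so (¬wait1 → ¬try2) → crit1 is false there. This is the first violation.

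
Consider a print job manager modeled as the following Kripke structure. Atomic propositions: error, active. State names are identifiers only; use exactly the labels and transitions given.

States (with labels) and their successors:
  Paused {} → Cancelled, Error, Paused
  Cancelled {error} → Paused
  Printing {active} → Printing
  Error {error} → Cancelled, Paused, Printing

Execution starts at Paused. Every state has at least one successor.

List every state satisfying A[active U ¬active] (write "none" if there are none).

States satisfying active: {Printing}.
States satisfying ¬active: {Paused, Cancelled, Error}.
States satisfying A[active U ¬active]: {Paused, Cancelled, Error}.

{Paused, Cancelled, Error}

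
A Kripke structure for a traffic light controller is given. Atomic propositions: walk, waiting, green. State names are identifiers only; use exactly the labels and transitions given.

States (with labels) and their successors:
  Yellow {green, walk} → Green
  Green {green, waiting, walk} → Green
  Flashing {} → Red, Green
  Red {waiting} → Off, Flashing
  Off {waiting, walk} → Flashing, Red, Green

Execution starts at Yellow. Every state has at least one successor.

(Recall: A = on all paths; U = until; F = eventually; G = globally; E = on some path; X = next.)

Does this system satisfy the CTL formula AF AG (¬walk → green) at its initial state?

Yes

States satisfying AG (¬walk → green): {Yellow, Green}.
States satisfying AF AG (¬walk → green): {Yellow, Green}.
Yellow ∈ Sat(AF AG (¬walk → green)).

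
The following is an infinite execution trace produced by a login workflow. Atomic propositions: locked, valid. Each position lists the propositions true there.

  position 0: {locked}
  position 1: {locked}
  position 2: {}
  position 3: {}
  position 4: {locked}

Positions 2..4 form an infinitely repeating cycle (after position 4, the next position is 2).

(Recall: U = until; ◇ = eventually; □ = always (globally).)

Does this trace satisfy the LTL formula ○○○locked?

The position after 0 is 1; ○○locked is false there.

No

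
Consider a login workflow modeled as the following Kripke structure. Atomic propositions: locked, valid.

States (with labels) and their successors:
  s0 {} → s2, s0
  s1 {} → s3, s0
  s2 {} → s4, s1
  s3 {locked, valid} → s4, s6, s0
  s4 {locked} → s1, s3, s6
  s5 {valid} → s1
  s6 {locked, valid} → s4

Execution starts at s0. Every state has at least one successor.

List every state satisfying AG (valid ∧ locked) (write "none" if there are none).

States satisfying valid ∧ locked: {s3, s6}.
States satisfying AG (valid ∧ locked): ∅.

none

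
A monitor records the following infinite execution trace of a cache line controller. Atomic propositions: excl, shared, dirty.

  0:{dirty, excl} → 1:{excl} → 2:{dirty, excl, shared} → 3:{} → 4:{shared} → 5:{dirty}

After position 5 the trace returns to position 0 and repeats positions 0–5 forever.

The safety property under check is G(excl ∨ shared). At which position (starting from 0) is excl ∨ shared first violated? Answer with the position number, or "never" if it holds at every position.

3

Check excl ∨ shared at each position in order: 0 ✓, 1 ✓, 2 ✓.
At position 3 the labels are {}, so excl ∨ shared is false there. This is the first violation.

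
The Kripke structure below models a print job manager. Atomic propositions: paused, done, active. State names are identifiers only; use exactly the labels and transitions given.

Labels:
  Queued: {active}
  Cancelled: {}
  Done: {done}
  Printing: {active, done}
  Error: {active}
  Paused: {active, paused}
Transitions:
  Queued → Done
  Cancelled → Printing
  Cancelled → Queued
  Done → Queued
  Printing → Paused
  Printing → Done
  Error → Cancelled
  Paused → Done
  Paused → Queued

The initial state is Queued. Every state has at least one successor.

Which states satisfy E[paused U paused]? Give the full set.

{Paused}

States satisfying paused: {Paused}.
States satisfying E[paused U paused]: {Paused}.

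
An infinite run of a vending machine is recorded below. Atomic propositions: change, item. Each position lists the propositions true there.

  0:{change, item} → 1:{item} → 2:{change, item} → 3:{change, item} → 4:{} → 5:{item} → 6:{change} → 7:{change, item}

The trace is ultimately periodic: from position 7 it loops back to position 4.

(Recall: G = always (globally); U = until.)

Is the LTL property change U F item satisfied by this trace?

Walking from position 0: F item first holds at position 0, and change holds at every earlier position along the way, so change U F item holds.

Holds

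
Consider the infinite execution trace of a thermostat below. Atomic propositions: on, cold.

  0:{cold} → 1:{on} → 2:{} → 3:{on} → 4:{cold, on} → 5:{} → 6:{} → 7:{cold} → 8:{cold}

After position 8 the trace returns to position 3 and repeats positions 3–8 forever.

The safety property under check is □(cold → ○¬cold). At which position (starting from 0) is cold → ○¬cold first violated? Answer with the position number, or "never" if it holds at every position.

Check cold → ○¬cold at each position in order: 0 ✓, 1 ✓, 2 ✓, 3 ✓, 4 ✓, 5 ✓, 6 ✓.
At position 7 the labels are {cold} and the next position 8 has {cold}, so cold → ○¬cold is false there. This is the first violation.

7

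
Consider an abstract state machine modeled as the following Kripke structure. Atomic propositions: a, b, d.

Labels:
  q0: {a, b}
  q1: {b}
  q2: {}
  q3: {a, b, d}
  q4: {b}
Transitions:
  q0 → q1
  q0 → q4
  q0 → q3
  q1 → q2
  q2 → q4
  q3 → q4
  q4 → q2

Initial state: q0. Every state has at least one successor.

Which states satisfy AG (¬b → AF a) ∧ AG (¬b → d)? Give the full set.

States satisfying ¬b → AF a: {q0, q1, q3, q4}.
States satisfying AG (¬b → AF a): ∅.
States satisfying ¬b → d: {q0, q1, q3, q4}.
States satisfying AG (¬b → d): ∅.
States satisfying AG (¬b → AF a) ∧ AG (¬b → d): ∅.

none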